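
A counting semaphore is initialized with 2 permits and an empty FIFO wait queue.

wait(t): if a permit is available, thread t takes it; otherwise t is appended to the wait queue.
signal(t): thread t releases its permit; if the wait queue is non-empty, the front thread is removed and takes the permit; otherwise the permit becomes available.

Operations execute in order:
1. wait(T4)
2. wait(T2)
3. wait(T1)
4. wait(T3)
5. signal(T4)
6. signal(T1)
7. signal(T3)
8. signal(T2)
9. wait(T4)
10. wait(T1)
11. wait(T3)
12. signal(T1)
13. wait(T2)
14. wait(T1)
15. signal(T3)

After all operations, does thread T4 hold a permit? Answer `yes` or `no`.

Answer: yes

Derivation:
Step 1: wait(T4) -> count=1 queue=[] holders={T4}
Step 2: wait(T2) -> count=0 queue=[] holders={T2,T4}
Step 3: wait(T1) -> count=0 queue=[T1] holders={T2,T4}
Step 4: wait(T3) -> count=0 queue=[T1,T3] holders={T2,T4}
Step 5: signal(T4) -> count=0 queue=[T3] holders={T1,T2}
Step 6: signal(T1) -> count=0 queue=[] holders={T2,T3}
Step 7: signal(T3) -> count=1 queue=[] holders={T2}
Step 8: signal(T2) -> count=2 queue=[] holders={none}
Step 9: wait(T4) -> count=1 queue=[] holders={T4}
Step 10: wait(T1) -> count=0 queue=[] holders={T1,T4}
Step 11: wait(T3) -> count=0 queue=[T3] holders={T1,T4}
Step 12: signal(T1) -> count=0 queue=[] holders={T3,T4}
Step 13: wait(T2) -> count=0 queue=[T2] holders={T3,T4}
Step 14: wait(T1) -> count=0 queue=[T2,T1] holders={T3,T4}
Step 15: signal(T3) -> count=0 queue=[T1] holders={T2,T4}
Final holders: {T2,T4} -> T4 in holders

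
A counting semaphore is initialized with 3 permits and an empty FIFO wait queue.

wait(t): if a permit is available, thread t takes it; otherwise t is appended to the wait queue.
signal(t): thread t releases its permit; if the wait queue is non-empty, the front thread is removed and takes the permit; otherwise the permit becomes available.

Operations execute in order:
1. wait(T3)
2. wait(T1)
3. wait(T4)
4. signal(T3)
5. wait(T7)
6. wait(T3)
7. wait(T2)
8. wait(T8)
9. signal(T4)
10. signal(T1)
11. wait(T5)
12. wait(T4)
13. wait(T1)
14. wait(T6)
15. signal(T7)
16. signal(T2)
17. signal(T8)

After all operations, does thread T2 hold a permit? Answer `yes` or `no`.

Answer: no

Derivation:
Step 1: wait(T3) -> count=2 queue=[] holders={T3}
Step 2: wait(T1) -> count=1 queue=[] holders={T1,T3}
Step 3: wait(T4) -> count=0 queue=[] holders={T1,T3,T4}
Step 4: signal(T3) -> count=1 queue=[] holders={T1,T4}
Step 5: wait(T7) -> count=0 queue=[] holders={T1,T4,T7}
Step 6: wait(T3) -> count=0 queue=[T3] holders={T1,T4,T7}
Step 7: wait(T2) -> count=0 queue=[T3,T2] holders={T1,T4,T7}
Step 8: wait(T8) -> count=0 queue=[T3,T2,T8] holders={T1,T4,T7}
Step 9: signal(T4) -> count=0 queue=[T2,T8] holders={T1,T3,T7}
Step 10: signal(T1) -> count=0 queue=[T8] holders={T2,T3,T7}
Step 11: wait(T5) -> count=0 queue=[T8,T5] holders={T2,T3,T7}
Step 12: wait(T4) -> count=0 queue=[T8,T5,T4] holders={T2,T3,T7}
Step 13: wait(T1) -> count=0 queue=[T8,T5,T4,T1] holders={T2,T3,T7}
Step 14: wait(T6) -> count=0 queue=[T8,T5,T4,T1,T6] holders={T2,T3,T7}
Step 15: signal(T7) -> count=0 queue=[T5,T4,T1,T6] holders={T2,T3,T8}
Step 16: signal(T2) -> count=0 queue=[T4,T1,T6] holders={T3,T5,T8}
Step 17: signal(T8) -> count=0 queue=[T1,T6] holders={T3,T4,T5}
Final holders: {T3,T4,T5} -> T2 not in holders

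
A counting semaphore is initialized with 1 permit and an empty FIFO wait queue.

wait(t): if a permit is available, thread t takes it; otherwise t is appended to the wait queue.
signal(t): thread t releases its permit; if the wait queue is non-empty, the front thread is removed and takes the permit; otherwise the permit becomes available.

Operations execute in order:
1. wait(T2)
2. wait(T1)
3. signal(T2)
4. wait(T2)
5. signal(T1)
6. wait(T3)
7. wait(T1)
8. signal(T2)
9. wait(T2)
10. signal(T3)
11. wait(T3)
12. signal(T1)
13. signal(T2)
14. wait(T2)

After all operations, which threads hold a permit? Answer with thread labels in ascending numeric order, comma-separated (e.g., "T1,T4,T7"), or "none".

Step 1: wait(T2) -> count=0 queue=[] holders={T2}
Step 2: wait(T1) -> count=0 queue=[T1] holders={T2}
Step 3: signal(T2) -> count=0 queue=[] holders={T1}
Step 4: wait(T2) -> count=0 queue=[T2] holders={T1}
Step 5: signal(T1) -> count=0 queue=[] holders={T2}
Step 6: wait(T3) -> count=0 queue=[T3] holders={T2}
Step 7: wait(T1) -> count=0 queue=[T3,T1] holders={T2}
Step 8: signal(T2) -> count=0 queue=[T1] holders={T3}
Step 9: wait(T2) -> count=0 queue=[T1,T2] holders={T3}
Step 10: signal(T3) -> count=0 queue=[T2] holders={T1}
Step 11: wait(T3) -> count=0 queue=[T2,T3] holders={T1}
Step 12: signal(T1) -> count=0 queue=[T3] holders={T2}
Step 13: signal(T2) -> count=0 queue=[] holders={T3}
Step 14: wait(T2) -> count=0 queue=[T2] holders={T3}
Final holders: T3

Answer: T3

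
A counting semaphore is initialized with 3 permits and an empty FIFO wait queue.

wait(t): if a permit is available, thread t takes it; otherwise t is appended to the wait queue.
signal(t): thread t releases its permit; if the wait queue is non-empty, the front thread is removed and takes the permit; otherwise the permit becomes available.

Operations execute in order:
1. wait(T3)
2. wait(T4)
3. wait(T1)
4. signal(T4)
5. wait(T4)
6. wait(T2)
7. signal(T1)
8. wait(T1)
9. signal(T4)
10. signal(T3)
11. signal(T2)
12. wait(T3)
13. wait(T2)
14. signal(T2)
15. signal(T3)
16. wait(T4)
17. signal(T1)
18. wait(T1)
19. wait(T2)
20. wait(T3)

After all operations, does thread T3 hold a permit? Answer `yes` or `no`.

Step 1: wait(T3) -> count=2 queue=[] holders={T3}
Step 2: wait(T4) -> count=1 queue=[] holders={T3,T4}
Step 3: wait(T1) -> count=0 queue=[] holders={T1,T3,T4}
Step 4: signal(T4) -> count=1 queue=[] holders={T1,T3}
Step 5: wait(T4) -> count=0 queue=[] holders={T1,T3,T4}
Step 6: wait(T2) -> count=0 queue=[T2] holders={T1,T3,T4}
Step 7: signal(T1) -> count=0 queue=[] holders={T2,T3,T4}
Step 8: wait(T1) -> count=0 queue=[T1] holders={T2,T3,T4}
Step 9: signal(T4) -> count=0 queue=[] holders={T1,T2,T3}
Step 10: signal(T3) -> count=1 queue=[] holders={T1,T2}
Step 11: signal(T2) -> count=2 queue=[] holders={T1}
Step 12: wait(T3) -> count=1 queue=[] holders={T1,T3}
Step 13: wait(T2) -> count=0 queue=[] holders={T1,T2,T3}
Step 14: signal(T2) -> count=1 queue=[] holders={T1,T3}
Step 15: signal(T3) -> count=2 queue=[] holders={T1}
Step 16: wait(T4) -> count=1 queue=[] holders={T1,T4}
Step 17: signal(T1) -> count=2 queue=[] holders={T4}
Step 18: wait(T1) -> count=1 queue=[] holders={T1,T4}
Step 19: wait(T2) -> count=0 queue=[] holders={T1,T2,T4}
Step 20: wait(T3) -> count=0 queue=[T3] holders={T1,T2,T4}
Final holders: {T1,T2,T4} -> T3 not in holders

Answer: no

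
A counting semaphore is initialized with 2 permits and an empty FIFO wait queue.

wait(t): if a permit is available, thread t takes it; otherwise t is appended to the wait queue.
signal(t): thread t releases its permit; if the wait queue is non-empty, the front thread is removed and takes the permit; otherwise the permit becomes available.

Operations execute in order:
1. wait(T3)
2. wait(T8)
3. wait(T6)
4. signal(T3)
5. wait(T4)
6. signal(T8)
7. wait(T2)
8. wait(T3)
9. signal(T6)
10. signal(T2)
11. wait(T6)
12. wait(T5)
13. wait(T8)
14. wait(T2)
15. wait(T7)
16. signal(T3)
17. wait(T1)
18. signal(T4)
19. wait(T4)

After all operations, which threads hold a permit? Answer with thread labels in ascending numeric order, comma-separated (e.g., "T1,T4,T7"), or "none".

Answer: T5,T6

Derivation:
Step 1: wait(T3) -> count=1 queue=[] holders={T3}
Step 2: wait(T8) -> count=0 queue=[] holders={T3,T8}
Step 3: wait(T6) -> count=0 queue=[T6] holders={T3,T8}
Step 4: signal(T3) -> count=0 queue=[] holders={T6,T8}
Step 5: wait(T4) -> count=0 queue=[T4] holders={T6,T8}
Step 6: signal(T8) -> count=0 queue=[] holders={T4,T6}
Step 7: wait(T2) -> count=0 queue=[T2] holders={T4,T6}
Step 8: wait(T3) -> count=0 queue=[T2,T3] holders={T4,T6}
Step 9: signal(T6) -> count=0 queue=[T3] holders={T2,T4}
Step 10: signal(T2) -> count=0 queue=[] holders={T3,T4}
Step 11: wait(T6) -> count=0 queue=[T6] holders={T3,T4}
Step 12: wait(T5) -> count=0 queue=[T6,T5] holders={T3,T4}
Step 13: wait(T8) -> count=0 queue=[T6,T5,T8] holders={T3,T4}
Step 14: wait(T2) -> count=0 queue=[T6,T5,T8,T2] holders={T3,T4}
Step 15: wait(T7) -> count=0 queue=[T6,T5,T8,T2,T7] holders={T3,T4}
Step 16: signal(T3) -> count=0 queue=[T5,T8,T2,T7] holders={T4,T6}
Step 17: wait(T1) -> count=0 queue=[T5,T8,T2,T7,T1] holders={T4,T6}
Step 18: signal(T4) -> count=0 queue=[T8,T2,T7,T1] holders={T5,T6}
Step 19: wait(T4) -> count=0 queue=[T8,T2,T7,T1,T4] holders={T5,T6}
Final holders: T5,T6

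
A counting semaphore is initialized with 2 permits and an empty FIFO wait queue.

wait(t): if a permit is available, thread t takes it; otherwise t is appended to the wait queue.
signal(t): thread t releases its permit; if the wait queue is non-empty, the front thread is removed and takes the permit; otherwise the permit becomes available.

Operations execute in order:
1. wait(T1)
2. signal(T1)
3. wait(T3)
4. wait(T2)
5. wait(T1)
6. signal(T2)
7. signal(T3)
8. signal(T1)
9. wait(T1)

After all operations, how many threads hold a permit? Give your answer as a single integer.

Answer: 1

Derivation:
Step 1: wait(T1) -> count=1 queue=[] holders={T1}
Step 2: signal(T1) -> count=2 queue=[] holders={none}
Step 3: wait(T3) -> count=1 queue=[] holders={T3}
Step 4: wait(T2) -> count=0 queue=[] holders={T2,T3}
Step 5: wait(T1) -> count=0 queue=[T1] holders={T2,T3}
Step 6: signal(T2) -> count=0 queue=[] holders={T1,T3}
Step 7: signal(T3) -> count=1 queue=[] holders={T1}
Step 8: signal(T1) -> count=2 queue=[] holders={none}
Step 9: wait(T1) -> count=1 queue=[] holders={T1}
Final holders: {T1} -> 1 thread(s)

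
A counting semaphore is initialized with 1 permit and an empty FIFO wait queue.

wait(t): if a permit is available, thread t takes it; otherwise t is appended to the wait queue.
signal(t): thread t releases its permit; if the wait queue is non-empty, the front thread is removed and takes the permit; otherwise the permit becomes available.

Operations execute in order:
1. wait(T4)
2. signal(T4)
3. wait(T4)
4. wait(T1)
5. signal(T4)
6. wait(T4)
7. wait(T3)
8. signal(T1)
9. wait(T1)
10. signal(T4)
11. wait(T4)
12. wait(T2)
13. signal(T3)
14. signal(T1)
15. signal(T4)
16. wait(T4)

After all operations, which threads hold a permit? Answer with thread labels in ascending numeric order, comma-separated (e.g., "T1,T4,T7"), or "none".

Answer: T2

Derivation:
Step 1: wait(T4) -> count=0 queue=[] holders={T4}
Step 2: signal(T4) -> count=1 queue=[] holders={none}
Step 3: wait(T4) -> count=0 queue=[] holders={T4}
Step 4: wait(T1) -> count=0 queue=[T1] holders={T4}
Step 5: signal(T4) -> count=0 queue=[] holders={T1}
Step 6: wait(T4) -> count=0 queue=[T4] holders={T1}
Step 7: wait(T3) -> count=0 queue=[T4,T3] holders={T1}
Step 8: signal(T1) -> count=0 queue=[T3] holders={T4}
Step 9: wait(T1) -> count=0 queue=[T3,T1] holders={T4}
Step 10: signal(T4) -> count=0 queue=[T1] holders={T3}
Step 11: wait(T4) -> count=0 queue=[T1,T4] holders={T3}
Step 12: wait(T2) -> count=0 queue=[T1,T4,T2] holders={T3}
Step 13: signal(T3) -> count=0 queue=[T4,T2] holders={T1}
Step 14: signal(T1) -> count=0 queue=[T2] holders={T4}
Step 15: signal(T4) -> count=0 queue=[] holders={T2}
Step 16: wait(T4) -> count=0 queue=[T4] holders={T2}
Final holders: T2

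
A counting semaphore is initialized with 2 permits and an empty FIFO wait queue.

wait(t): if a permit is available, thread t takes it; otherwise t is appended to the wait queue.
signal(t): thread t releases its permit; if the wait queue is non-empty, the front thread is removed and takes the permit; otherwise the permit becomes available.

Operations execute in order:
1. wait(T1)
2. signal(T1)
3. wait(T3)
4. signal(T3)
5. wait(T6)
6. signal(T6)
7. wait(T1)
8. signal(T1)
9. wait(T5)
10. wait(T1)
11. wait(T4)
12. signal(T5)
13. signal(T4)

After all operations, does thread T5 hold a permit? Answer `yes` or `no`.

Answer: no

Derivation:
Step 1: wait(T1) -> count=1 queue=[] holders={T1}
Step 2: signal(T1) -> count=2 queue=[] holders={none}
Step 3: wait(T3) -> count=1 queue=[] holders={T3}
Step 4: signal(T3) -> count=2 queue=[] holders={none}
Step 5: wait(T6) -> count=1 queue=[] holders={T6}
Step 6: signal(T6) -> count=2 queue=[] holders={none}
Step 7: wait(T1) -> count=1 queue=[] holders={T1}
Step 8: signal(T1) -> count=2 queue=[] holders={none}
Step 9: wait(T5) -> count=1 queue=[] holders={T5}
Step 10: wait(T1) -> count=0 queue=[] holders={T1,T5}
Step 11: wait(T4) -> count=0 queue=[T4] holders={T1,T5}
Step 12: signal(T5) -> count=0 queue=[] holders={T1,T4}
Step 13: signal(T4) -> count=1 queue=[] holders={T1}
Final holders: {T1} -> T5 not in holders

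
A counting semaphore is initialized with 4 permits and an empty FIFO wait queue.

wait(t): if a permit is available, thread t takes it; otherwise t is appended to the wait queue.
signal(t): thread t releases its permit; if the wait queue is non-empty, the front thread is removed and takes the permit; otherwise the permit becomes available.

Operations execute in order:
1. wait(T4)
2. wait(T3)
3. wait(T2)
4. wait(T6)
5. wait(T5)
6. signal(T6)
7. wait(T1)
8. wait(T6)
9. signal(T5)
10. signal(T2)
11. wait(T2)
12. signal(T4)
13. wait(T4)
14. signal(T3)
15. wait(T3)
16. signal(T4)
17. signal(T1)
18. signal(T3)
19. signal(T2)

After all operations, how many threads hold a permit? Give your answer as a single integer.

Step 1: wait(T4) -> count=3 queue=[] holders={T4}
Step 2: wait(T3) -> count=2 queue=[] holders={T3,T4}
Step 3: wait(T2) -> count=1 queue=[] holders={T2,T3,T4}
Step 4: wait(T6) -> count=0 queue=[] holders={T2,T3,T4,T6}
Step 5: wait(T5) -> count=0 queue=[T5] holders={T2,T3,T4,T6}
Step 6: signal(T6) -> count=0 queue=[] holders={T2,T3,T4,T5}
Step 7: wait(T1) -> count=0 queue=[T1] holders={T2,T3,T4,T5}
Step 8: wait(T6) -> count=0 queue=[T1,T6] holders={T2,T3,T4,T5}
Step 9: signal(T5) -> count=0 queue=[T6] holders={T1,T2,T3,T4}
Step 10: signal(T2) -> count=0 queue=[] holders={T1,T3,T4,T6}
Step 11: wait(T2) -> count=0 queue=[T2] holders={T1,T3,T4,T6}
Step 12: signal(T4) -> count=0 queue=[] holders={T1,T2,T3,T6}
Step 13: wait(T4) -> count=0 queue=[T4] holders={T1,T2,T3,T6}
Step 14: signal(T3) -> count=0 queue=[] holders={T1,T2,T4,T6}
Step 15: wait(T3) -> count=0 queue=[T3] holders={T1,T2,T4,T6}
Step 16: signal(T4) -> count=0 queue=[] holders={T1,T2,T3,T6}
Step 17: signal(T1) -> count=1 queue=[] holders={T2,T3,T6}
Step 18: signal(T3) -> count=2 queue=[] holders={T2,T6}
Step 19: signal(T2) -> count=3 queue=[] holders={T6}
Final holders: {T6} -> 1 thread(s)

Answer: 1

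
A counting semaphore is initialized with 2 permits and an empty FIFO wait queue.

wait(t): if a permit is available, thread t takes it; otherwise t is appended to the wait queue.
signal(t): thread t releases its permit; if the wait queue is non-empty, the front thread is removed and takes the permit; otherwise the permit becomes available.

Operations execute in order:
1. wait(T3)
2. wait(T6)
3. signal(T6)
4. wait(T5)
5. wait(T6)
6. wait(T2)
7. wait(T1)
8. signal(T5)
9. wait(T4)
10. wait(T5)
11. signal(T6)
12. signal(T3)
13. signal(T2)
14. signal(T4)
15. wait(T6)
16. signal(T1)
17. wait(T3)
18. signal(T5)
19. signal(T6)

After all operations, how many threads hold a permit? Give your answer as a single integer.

Step 1: wait(T3) -> count=1 queue=[] holders={T3}
Step 2: wait(T6) -> count=0 queue=[] holders={T3,T6}
Step 3: signal(T6) -> count=1 queue=[] holders={T3}
Step 4: wait(T5) -> count=0 queue=[] holders={T3,T5}
Step 5: wait(T6) -> count=0 queue=[T6] holders={T3,T5}
Step 6: wait(T2) -> count=0 queue=[T6,T2] holders={T3,T5}
Step 7: wait(T1) -> count=0 queue=[T6,T2,T1] holders={T3,T5}
Step 8: signal(T5) -> count=0 queue=[T2,T1] holders={T3,T6}
Step 9: wait(T4) -> count=0 queue=[T2,T1,T4] holders={T3,T6}
Step 10: wait(T5) -> count=0 queue=[T2,T1,T4,T5] holders={T3,T6}
Step 11: signal(T6) -> count=0 queue=[T1,T4,T5] holders={T2,T3}
Step 12: signal(T3) -> count=0 queue=[T4,T5] holders={T1,T2}
Step 13: signal(T2) -> count=0 queue=[T5] holders={T1,T4}
Step 14: signal(T4) -> count=0 queue=[] holders={T1,T5}
Step 15: wait(T6) -> count=0 queue=[T6] holders={T1,T5}
Step 16: signal(T1) -> count=0 queue=[] holders={T5,T6}
Step 17: wait(T3) -> count=0 queue=[T3] holders={T5,T6}
Step 18: signal(T5) -> count=0 queue=[] holders={T3,T6}
Step 19: signal(T6) -> count=1 queue=[] holders={T3}
Final holders: {T3} -> 1 thread(s)

Answer: 1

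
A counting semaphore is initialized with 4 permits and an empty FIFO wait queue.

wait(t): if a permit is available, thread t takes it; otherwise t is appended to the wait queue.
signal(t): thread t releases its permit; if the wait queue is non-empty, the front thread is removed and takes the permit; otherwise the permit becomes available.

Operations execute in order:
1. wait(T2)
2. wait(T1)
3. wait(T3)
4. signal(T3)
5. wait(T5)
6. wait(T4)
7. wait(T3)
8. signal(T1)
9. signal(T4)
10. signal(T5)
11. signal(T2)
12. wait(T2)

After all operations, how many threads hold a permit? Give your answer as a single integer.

Answer: 2

Derivation:
Step 1: wait(T2) -> count=3 queue=[] holders={T2}
Step 2: wait(T1) -> count=2 queue=[] holders={T1,T2}
Step 3: wait(T3) -> count=1 queue=[] holders={T1,T2,T3}
Step 4: signal(T3) -> count=2 queue=[] holders={T1,T2}
Step 5: wait(T5) -> count=1 queue=[] holders={T1,T2,T5}
Step 6: wait(T4) -> count=0 queue=[] holders={T1,T2,T4,T5}
Step 7: wait(T3) -> count=0 queue=[T3] holders={T1,T2,T4,T5}
Step 8: signal(T1) -> count=0 queue=[] holders={T2,T3,T4,T5}
Step 9: signal(T4) -> count=1 queue=[] holders={T2,T3,T5}
Step 10: signal(T5) -> count=2 queue=[] holders={T2,T3}
Step 11: signal(T2) -> count=3 queue=[] holders={T3}
Step 12: wait(T2) -> count=2 queue=[] holders={T2,T3}
Final holders: {T2,T3} -> 2 thread(s)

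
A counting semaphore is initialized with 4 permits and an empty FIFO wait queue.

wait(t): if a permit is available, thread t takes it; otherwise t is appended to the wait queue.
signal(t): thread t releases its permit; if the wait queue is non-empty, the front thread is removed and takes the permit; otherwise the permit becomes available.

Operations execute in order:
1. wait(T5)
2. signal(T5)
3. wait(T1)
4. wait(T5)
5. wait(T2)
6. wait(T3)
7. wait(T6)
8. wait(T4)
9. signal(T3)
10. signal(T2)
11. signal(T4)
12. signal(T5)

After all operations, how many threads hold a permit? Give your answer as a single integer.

Answer: 2

Derivation:
Step 1: wait(T5) -> count=3 queue=[] holders={T5}
Step 2: signal(T5) -> count=4 queue=[] holders={none}
Step 3: wait(T1) -> count=3 queue=[] holders={T1}
Step 4: wait(T5) -> count=2 queue=[] holders={T1,T5}
Step 5: wait(T2) -> count=1 queue=[] holders={T1,T2,T5}
Step 6: wait(T3) -> count=0 queue=[] holders={T1,T2,T3,T5}
Step 7: wait(T6) -> count=0 queue=[T6] holders={T1,T2,T3,T5}
Step 8: wait(T4) -> count=0 queue=[T6,T4] holders={T1,T2,T3,T5}
Step 9: signal(T3) -> count=0 queue=[T4] holders={T1,T2,T5,T6}
Step 10: signal(T2) -> count=0 queue=[] holders={T1,T4,T5,T6}
Step 11: signal(T4) -> count=1 queue=[] holders={T1,T5,T6}
Step 12: signal(T5) -> count=2 queue=[] holders={T1,T6}
Final holders: {T1,T6} -> 2 thread(s)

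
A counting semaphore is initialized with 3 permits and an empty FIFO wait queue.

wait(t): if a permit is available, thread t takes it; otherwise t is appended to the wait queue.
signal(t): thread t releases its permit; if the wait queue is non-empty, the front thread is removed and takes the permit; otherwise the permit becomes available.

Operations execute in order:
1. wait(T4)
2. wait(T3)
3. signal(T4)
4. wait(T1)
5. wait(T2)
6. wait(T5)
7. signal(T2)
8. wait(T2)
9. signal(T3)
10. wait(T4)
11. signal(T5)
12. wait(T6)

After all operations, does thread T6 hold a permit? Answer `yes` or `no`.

Step 1: wait(T4) -> count=2 queue=[] holders={T4}
Step 2: wait(T3) -> count=1 queue=[] holders={T3,T4}
Step 3: signal(T4) -> count=2 queue=[] holders={T3}
Step 4: wait(T1) -> count=1 queue=[] holders={T1,T3}
Step 5: wait(T2) -> count=0 queue=[] holders={T1,T2,T3}
Step 6: wait(T5) -> count=0 queue=[T5] holders={T1,T2,T3}
Step 7: signal(T2) -> count=0 queue=[] holders={T1,T3,T5}
Step 8: wait(T2) -> count=0 queue=[T2] holders={T1,T3,T5}
Step 9: signal(T3) -> count=0 queue=[] holders={T1,T2,T5}
Step 10: wait(T4) -> count=0 queue=[T4] holders={T1,T2,T5}
Step 11: signal(T5) -> count=0 queue=[] holders={T1,T2,T4}
Step 12: wait(T6) -> count=0 queue=[T6] holders={T1,T2,T4}
Final holders: {T1,T2,T4} -> T6 not in holders

Answer: no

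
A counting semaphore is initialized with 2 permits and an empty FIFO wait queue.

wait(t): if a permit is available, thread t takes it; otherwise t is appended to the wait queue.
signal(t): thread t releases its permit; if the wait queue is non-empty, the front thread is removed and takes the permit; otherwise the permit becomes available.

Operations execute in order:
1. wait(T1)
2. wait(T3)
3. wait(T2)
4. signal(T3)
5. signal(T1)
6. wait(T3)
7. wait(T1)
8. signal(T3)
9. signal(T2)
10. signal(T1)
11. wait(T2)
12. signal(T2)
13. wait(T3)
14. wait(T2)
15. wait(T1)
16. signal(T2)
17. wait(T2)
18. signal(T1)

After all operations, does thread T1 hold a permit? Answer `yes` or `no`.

Answer: no

Derivation:
Step 1: wait(T1) -> count=1 queue=[] holders={T1}
Step 2: wait(T3) -> count=0 queue=[] holders={T1,T3}
Step 3: wait(T2) -> count=0 queue=[T2] holders={T1,T3}
Step 4: signal(T3) -> count=0 queue=[] holders={T1,T2}
Step 5: signal(T1) -> count=1 queue=[] holders={T2}
Step 6: wait(T3) -> count=0 queue=[] holders={T2,T3}
Step 7: wait(T1) -> count=0 queue=[T1] holders={T2,T3}
Step 8: signal(T3) -> count=0 queue=[] holders={T1,T2}
Step 9: signal(T2) -> count=1 queue=[] holders={T1}
Step 10: signal(T1) -> count=2 queue=[] holders={none}
Step 11: wait(T2) -> count=1 queue=[] holders={T2}
Step 12: signal(T2) -> count=2 queue=[] holders={none}
Step 13: wait(T3) -> count=1 queue=[] holders={T3}
Step 14: wait(T2) -> count=0 queue=[] holders={T2,T3}
Step 15: wait(T1) -> count=0 queue=[T1] holders={T2,T3}
Step 16: signal(T2) -> count=0 queue=[] holders={T1,T3}
Step 17: wait(T2) -> count=0 queue=[T2] holders={T1,T3}
Step 18: signal(T1) -> count=0 queue=[] holders={T2,T3}
Final holders: {T2,T3} -> T1 not in holders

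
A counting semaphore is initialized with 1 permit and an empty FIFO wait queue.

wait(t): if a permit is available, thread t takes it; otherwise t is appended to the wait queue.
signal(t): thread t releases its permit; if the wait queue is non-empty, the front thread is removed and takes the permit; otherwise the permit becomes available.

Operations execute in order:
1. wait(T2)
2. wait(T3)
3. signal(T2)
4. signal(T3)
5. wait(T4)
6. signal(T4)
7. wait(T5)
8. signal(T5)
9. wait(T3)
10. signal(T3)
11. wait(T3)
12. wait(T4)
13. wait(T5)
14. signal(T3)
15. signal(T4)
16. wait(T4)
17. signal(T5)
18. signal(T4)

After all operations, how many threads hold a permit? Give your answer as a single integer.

Step 1: wait(T2) -> count=0 queue=[] holders={T2}
Step 2: wait(T3) -> count=0 queue=[T3] holders={T2}
Step 3: signal(T2) -> count=0 queue=[] holders={T3}
Step 4: signal(T3) -> count=1 queue=[] holders={none}
Step 5: wait(T4) -> count=0 queue=[] holders={T4}
Step 6: signal(T4) -> count=1 queue=[] holders={none}
Step 7: wait(T5) -> count=0 queue=[] holders={T5}
Step 8: signal(T5) -> count=1 queue=[] holders={none}
Step 9: wait(T3) -> count=0 queue=[] holders={T3}
Step 10: signal(T3) -> count=1 queue=[] holders={none}
Step 11: wait(T3) -> count=0 queue=[] holders={T3}
Step 12: wait(T4) -> count=0 queue=[T4] holders={T3}
Step 13: wait(T5) -> count=0 queue=[T4,T5] holders={T3}
Step 14: signal(T3) -> count=0 queue=[T5] holders={T4}
Step 15: signal(T4) -> count=0 queue=[] holders={T5}
Step 16: wait(T4) -> count=0 queue=[T4] holders={T5}
Step 17: signal(T5) -> count=0 queue=[] holders={T4}
Step 18: signal(T4) -> count=1 queue=[] holders={none}
Final holders: {none} -> 0 thread(s)

Answer: 0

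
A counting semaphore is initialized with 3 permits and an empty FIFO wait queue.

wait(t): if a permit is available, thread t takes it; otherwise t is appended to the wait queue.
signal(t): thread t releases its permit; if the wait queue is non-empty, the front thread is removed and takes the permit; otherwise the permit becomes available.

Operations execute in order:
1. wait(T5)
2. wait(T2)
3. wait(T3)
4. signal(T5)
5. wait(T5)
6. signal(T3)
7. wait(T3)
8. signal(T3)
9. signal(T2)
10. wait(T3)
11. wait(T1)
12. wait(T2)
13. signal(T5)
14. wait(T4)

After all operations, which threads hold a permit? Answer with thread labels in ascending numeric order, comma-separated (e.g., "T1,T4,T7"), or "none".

Step 1: wait(T5) -> count=2 queue=[] holders={T5}
Step 2: wait(T2) -> count=1 queue=[] holders={T2,T5}
Step 3: wait(T3) -> count=0 queue=[] holders={T2,T3,T5}
Step 4: signal(T5) -> count=1 queue=[] holders={T2,T3}
Step 5: wait(T5) -> count=0 queue=[] holders={T2,T3,T5}
Step 6: signal(T3) -> count=1 queue=[] holders={T2,T5}
Step 7: wait(T3) -> count=0 queue=[] holders={T2,T3,T5}
Step 8: signal(T3) -> count=1 queue=[] holders={T2,T5}
Step 9: signal(T2) -> count=2 queue=[] holders={T5}
Step 10: wait(T3) -> count=1 queue=[] holders={T3,T5}
Step 11: wait(T1) -> count=0 queue=[] holders={T1,T3,T5}
Step 12: wait(T2) -> count=0 queue=[T2] holders={T1,T3,T5}
Step 13: signal(T5) -> count=0 queue=[] holders={T1,T2,T3}
Step 14: wait(T4) -> count=0 queue=[T4] holders={T1,T2,T3}
Final holders: T1,T2,T3

Answer: T1,T2,T3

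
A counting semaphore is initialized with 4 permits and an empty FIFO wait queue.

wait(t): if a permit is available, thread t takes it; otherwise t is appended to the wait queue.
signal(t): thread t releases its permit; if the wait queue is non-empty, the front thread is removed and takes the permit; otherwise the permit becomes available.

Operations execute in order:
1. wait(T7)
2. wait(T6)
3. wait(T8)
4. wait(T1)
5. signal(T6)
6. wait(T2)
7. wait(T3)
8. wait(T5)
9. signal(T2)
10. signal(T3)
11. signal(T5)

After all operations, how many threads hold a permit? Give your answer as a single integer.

Step 1: wait(T7) -> count=3 queue=[] holders={T7}
Step 2: wait(T6) -> count=2 queue=[] holders={T6,T7}
Step 3: wait(T8) -> count=1 queue=[] holders={T6,T7,T8}
Step 4: wait(T1) -> count=0 queue=[] holders={T1,T6,T7,T8}
Step 5: signal(T6) -> count=1 queue=[] holders={T1,T7,T8}
Step 6: wait(T2) -> count=0 queue=[] holders={T1,T2,T7,T8}
Step 7: wait(T3) -> count=0 queue=[T3] holders={T1,T2,T7,T8}
Step 8: wait(T5) -> count=0 queue=[T3,T5] holders={T1,T2,T7,T8}
Step 9: signal(T2) -> count=0 queue=[T5] holders={T1,T3,T7,T8}
Step 10: signal(T3) -> count=0 queue=[] holders={T1,T5,T7,T8}
Step 11: signal(T5) -> count=1 queue=[] holders={T1,T7,T8}
Final holders: {T1,T7,T8} -> 3 thread(s)

Answer: 3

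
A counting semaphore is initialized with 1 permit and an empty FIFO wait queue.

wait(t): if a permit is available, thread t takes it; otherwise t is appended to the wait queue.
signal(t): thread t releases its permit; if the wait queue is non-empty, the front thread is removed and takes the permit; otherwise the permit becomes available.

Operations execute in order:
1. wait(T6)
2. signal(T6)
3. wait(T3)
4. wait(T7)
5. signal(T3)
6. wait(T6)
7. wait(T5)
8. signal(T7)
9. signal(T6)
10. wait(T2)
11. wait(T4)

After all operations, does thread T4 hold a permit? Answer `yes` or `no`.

Answer: no

Derivation:
Step 1: wait(T6) -> count=0 queue=[] holders={T6}
Step 2: signal(T6) -> count=1 queue=[] holders={none}
Step 3: wait(T3) -> count=0 queue=[] holders={T3}
Step 4: wait(T7) -> count=0 queue=[T7] holders={T3}
Step 5: signal(T3) -> count=0 queue=[] holders={T7}
Step 6: wait(T6) -> count=0 queue=[T6] holders={T7}
Step 7: wait(T5) -> count=0 queue=[T6,T5] holders={T7}
Step 8: signal(T7) -> count=0 queue=[T5] holders={T6}
Step 9: signal(T6) -> count=0 queue=[] holders={T5}
Step 10: wait(T2) -> count=0 queue=[T2] holders={T5}
Step 11: wait(T4) -> count=0 queue=[T2,T4] holders={T5}
Final holders: {T5} -> T4 not in holders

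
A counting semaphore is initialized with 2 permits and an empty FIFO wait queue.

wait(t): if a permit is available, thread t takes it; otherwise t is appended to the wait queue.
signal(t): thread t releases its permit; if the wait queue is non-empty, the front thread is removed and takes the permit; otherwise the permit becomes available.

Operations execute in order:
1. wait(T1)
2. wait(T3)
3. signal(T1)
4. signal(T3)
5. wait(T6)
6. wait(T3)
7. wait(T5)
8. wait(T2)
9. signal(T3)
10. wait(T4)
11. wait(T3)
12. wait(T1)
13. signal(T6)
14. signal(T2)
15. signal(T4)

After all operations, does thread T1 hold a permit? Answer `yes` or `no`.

Step 1: wait(T1) -> count=1 queue=[] holders={T1}
Step 2: wait(T3) -> count=0 queue=[] holders={T1,T3}
Step 3: signal(T1) -> count=1 queue=[] holders={T3}
Step 4: signal(T3) -> count=2 queue=[] holders={none}
Step 5: wait(T6) -> count=1 queue=[] holders={T6}
Step 6: wait(T3) -> count=0 queue=[] holders={T3,T6}
Step 7: wait(T5) -> count=0 queue=[T5] holders={T3,T6}
Step 8: wait(T2) -> count=0 queue=[T5,T2] holders={T3,T6}
Step 9: signal(T3) -> count=0 queue=[T2] holders={T5,T6}
Step 10: wait(T4) -> count=0 queue=[T2,T4] holders={T5,T6}
Step 11: wait(T3) -> count=0 queue=[T2,T4,T3] holders={T5,T6}
Step 12: wait(T1) -> count=0 queue=[T2,T4,T3,T1] holders={T5,T6}
Step 13: signal(T6) -> count=0 queue=[T4,T3,T1] holders={T2,T5}
Step 14: signal(T2) -> count=0 queue=[T3,T1] holders={T4,T5}
Step 15: signal(T4) -> count=0 queue=[T1] holders={T3,T5}
Final holders: {T3,T5} -> T1 not in holders

Answer: no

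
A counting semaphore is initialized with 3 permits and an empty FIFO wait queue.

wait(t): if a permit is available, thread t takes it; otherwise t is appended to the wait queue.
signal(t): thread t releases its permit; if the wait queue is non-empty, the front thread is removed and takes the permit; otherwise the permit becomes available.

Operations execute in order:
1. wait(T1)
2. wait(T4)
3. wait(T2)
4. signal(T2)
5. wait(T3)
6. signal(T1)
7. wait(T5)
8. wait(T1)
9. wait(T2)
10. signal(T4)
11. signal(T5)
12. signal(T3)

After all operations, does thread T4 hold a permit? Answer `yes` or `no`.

Step 1: wait(T1) -> count=2 queue=[] holders={T1}
Step 2: wait(T4) -> count=1 queue=[] holders={T1,T4}
Step 3: wait(T2) -> count=0 queue=[] holders={T1,T2,T4}
Step 4: signal(T2) -> count=1 queue=[] holders={T1,T4}
Step 5: wait(T3) -> count=0 queue=[] holders={T1,T3,T4}
Step 6: signal(T1) -> count=1 queue=[] holders={T3,T4}
Step 7: wait(T5) -> count=0 queue=[] holders={T3,T4,T5}
Step 8: wait(T1) -> count=0 queue=[T1] holders={T3,T4,T5}
Step 9: wait(T2) -> count=0 queue=[T1,T2] holders={T3,T4,T5}
Step 10: signal(T4) -> count=0 queue=[T2] holders={T1,T3,T5}
Step 11: signal(T5) -> count=0 queue=[] holders={T1,T2,T3}
Step 12: signal(T3) -> count=1 queue=[] holders={T1,T2}
Final holders: {T1,T2} -> T4 not in holders

Answer: no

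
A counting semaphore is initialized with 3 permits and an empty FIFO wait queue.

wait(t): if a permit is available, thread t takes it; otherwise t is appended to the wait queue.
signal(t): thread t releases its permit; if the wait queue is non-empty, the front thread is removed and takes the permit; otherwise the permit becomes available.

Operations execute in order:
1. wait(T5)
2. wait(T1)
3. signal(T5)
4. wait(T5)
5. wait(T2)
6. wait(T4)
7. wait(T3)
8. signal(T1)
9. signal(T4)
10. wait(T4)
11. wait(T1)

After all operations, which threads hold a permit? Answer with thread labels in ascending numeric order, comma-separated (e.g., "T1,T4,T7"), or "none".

Step 1: wait(T5) -> count=2 queue=[] holders={T5}
Step 2: wait(T1) -> count=1 queue=[] holders={T1,T5}
Step 3: signal(T5) -> count=2 queue=[] holders={T1}
Step 4: wait(T5) -> count=1 queue=[] holders={T1,T5}
Step 5: wait(T2) -> count=0 queue=[] holders={T1,T2,T5}
Step 6: wait(T4) -> count=0 queue=[T4] holders={T1,T2,T5}
Step 7: wait(T3) -> count=0 queue=[T4,T3] holders={T1,T2,T5}
Step 8: signal(T1) -> count=0 queue=[T3] holders={T2,T4,T5}
Step 9: signal(T4) -> count=0 queue=[] holders={T2,T3,T5}
Step 10: wait(T4) -> count=0 queue=[T4] holders={T2,T3,T5}
Step 11: wait(T1) -> count=0 queue=[T4,T1] holders={T2,T3,T5}
Final holders: T2,T3,T5

Answer: T2,T3,T5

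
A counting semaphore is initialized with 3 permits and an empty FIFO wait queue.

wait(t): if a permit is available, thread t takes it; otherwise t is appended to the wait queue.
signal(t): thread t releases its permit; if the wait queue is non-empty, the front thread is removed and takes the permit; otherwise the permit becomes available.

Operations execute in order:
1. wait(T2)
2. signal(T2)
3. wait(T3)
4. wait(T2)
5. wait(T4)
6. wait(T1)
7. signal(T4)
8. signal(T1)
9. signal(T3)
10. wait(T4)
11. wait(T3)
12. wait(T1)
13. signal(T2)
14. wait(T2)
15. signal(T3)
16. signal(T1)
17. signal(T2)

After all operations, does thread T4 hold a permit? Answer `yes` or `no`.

Step 1: wait(T2) -> count=2 queue=[] holders={T2}
Step 2: signal(T2) -> count=3 queue=[] holders={none}
Step 3: wait(T3) -> count=2 queue=[] holders={T3}
Step 4: wait(T2) -> count=1 queue=[] holders={T2,T3}
Step 5: wait(T4) -> count=0 queue=[] holders={T2,T3,T4}
Step 6: wait(T1) -> count=0 queue=[T1] holders={T2,T3,T4}
Step 7: signal(T4) -> count=0 queue=[] holders={T1,T2,T3}
Step 8: signal(T1) -> count=1 queue=[] holders={T2,T3}
Step 9: signal(T3) -> count=2 queue=[] holders={T2}
Step 10: wait(T4) -> count=1 queue=[] holders={T2,T4}
Step 11: wait(T3) -> count=0 queue=[] holders={T2,T3,T4}
Step 12: wait(T1) -> count=0 queue=[T1] holders={T2,T3,T4}
Step 13: signal(T2) -> count=0 queue=[] holders={T1,T3,T4}
Step 14: wait(T2) -> count=0 queue=[T2] holders={T1,T3,T4}
Step 15: signal(T3) -> count=0 queue=[] holders={T1,T2,T4}
Step 16: signal(T1) -> count=1 queue=[] holders={T2,T4}
Step 17: signal(T2) -> count=2 queue=[] holders={T4}
Final holders: {T4} -> T4 in holders

Answer: yes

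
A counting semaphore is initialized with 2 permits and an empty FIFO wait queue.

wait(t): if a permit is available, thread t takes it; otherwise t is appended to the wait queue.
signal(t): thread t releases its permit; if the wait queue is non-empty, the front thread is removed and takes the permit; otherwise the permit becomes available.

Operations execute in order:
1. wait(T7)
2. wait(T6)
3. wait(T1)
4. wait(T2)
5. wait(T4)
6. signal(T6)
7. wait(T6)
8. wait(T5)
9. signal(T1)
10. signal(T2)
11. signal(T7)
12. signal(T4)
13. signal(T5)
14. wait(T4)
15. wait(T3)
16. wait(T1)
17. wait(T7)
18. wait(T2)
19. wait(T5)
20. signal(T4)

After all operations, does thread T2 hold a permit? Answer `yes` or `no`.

Answer: no

Derivation:
Step 1: wait(T7) -> count=1 queue=[] holders={T7}
Step 2: wait(T6) -> count=0 queue=[] holders={T6,T7}
Step 3: wait(T1) -> count=0 queue=[T1] holders={T6,T7}
Step 4: wait(T2) -> count=0 queue=[T1,T2] holders={T6,T7}
Step 5: wait(T4) -> count=0 queue=[T1,T2,T4] holders={T6,T7}
Step 6: signal(T6) -> count=0 queue=[T2,T4] holders={T1,T7}
Step 7: wait(T6) -> count=0 queue=[T2,T4,T6] holders={T1,T7}
Step 8: wait(T5) -> count=0 queue=[T2,T4,T6,T5] holders={T1,T7}
Step 9: signal(T1) -> count=0 queue=[T4,T6,T5] holders={T2,T7}
Step 10: signal(T2) -> count=0 queue=[T6,T5] holders={T4,T7}
Step 11: signal(T7) -> count=0 queue=[T5] holders={T4,T6}
Step 12: signal(T4) -> count=0 queue=[] holders={T5,T6}
Step 13: signal(T5) -> count=1 queue=[] holders={T6}
Step 14: wait(T4) -> count=0 queue=[] holders={T4,T6}
Step 15: wait(T3) -> count=0 queue=[T3] holders={T4,T6}
Step 16: wait(T1) -> count=0 queue=[T3,T1] holders={T4,T6}
Step 17: wait(T7) -> count=0 queue=[T3,T1,T7] holders={T4,T6}
Step 18: wait(T2) -> count=0 queue=[T3,T1,T7,T2] holders={T4,T6}
Step 19: wait(T5) -> count=0 queue=[T3,T1,T7,T2,T5] holders={T4,T6}
Step 20: signal(T4) -> count=0 queue=[T1,T7,T2,T5] holders={T3,T6}
Final holders: {T3,T6} -> T2 not in holders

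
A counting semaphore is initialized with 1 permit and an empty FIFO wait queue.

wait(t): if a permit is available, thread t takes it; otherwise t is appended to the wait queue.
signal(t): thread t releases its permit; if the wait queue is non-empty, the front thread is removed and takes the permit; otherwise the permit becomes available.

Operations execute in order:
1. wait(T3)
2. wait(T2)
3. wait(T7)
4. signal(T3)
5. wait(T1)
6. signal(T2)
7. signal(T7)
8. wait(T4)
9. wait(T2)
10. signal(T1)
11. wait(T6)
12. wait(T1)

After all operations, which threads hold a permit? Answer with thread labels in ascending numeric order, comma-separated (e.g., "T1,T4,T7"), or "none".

Answer: T4

Derivation:
Step 1: wait(T3) -> count=0 queue=[] holders={T3}
Step 2: wait(T2) -> count=0 queue=[T2] holders={T3}
Step 3: wait(T7) -> count=0 queue=[T2,T7] holders={T3}
Step 4: signal(T3) -> count=0 queue=[T7] holders={T2}
Step 5: wait(T1) -> count=0 queue=[T7,T1] holders={T2}
Step 6: signal(T2) -> count=0 queue=[T1] holders={T7}
Step 7: signal(T7) -> count=0 queue=[] holders={T1}
Step 8: wait(T4) -> count=0 queue=[T4] holders={T1}
Step 9: wait(T2) -> count=0 queue=[T4,T2] holders={T1}
Step 10: signal(T1) -> count=0 queue=[T2] holders={T4}
Step 11: wait(T6) -> count=0 queue=[T2,T6] holders={T4}
Step 12: wait(T1) -> count=0 queue=[T2,T6,T1] holders={T4}
Final holders: T4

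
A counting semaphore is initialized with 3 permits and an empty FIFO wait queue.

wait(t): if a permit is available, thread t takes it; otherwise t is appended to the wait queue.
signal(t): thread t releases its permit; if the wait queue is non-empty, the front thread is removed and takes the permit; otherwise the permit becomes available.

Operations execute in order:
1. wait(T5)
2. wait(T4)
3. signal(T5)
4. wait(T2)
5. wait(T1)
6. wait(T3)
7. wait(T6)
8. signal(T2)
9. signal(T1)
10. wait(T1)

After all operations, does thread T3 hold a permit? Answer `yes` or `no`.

Step 1: wait(T5) -> count=2 queue=[] holders={T5}
Step 2: wait(T4) -> count=1 queue=[] holders={T4,T5}
Step 3: signal(T5) -> count=2 queue=[] holders={T4}
Step 4: wait(T2) -> count=1 queue=[] holders={T2,T4}
Step 5: wait(T1) -> count=0 queue=[] holders={T1,T2,T4}
Step 6: wait(T3) -> count=0 queue=[T3] holders={T1,T2,T4}
Step 7: wait(T6) -> count=0 queue=[T3,T6] holders={T1,T2,T4}
Step 8: signal(T2) -> count=0 queue=[T6] holders={T1,T3,T4}
Step 9: signal(T1) -> count=0 queue=[] holders={T3,T4,T6}
Step 10: wait(T1) -> count=0 queue=[T1] holders={T3,T4,T6}
Final holders: {T3,T4,T6} -> T3 in holders

Answer: yes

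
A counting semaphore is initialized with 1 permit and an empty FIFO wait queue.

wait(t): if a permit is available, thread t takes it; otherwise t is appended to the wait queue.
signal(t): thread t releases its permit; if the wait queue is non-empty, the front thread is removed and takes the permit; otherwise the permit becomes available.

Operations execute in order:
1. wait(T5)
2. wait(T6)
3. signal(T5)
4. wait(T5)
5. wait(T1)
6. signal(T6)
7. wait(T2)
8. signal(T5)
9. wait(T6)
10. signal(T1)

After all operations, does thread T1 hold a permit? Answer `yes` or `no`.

Answer: no

Derivation:
Step 1: wait(T5) -> count=0 queue=[] holders={T5}
Step 2: wait(T6) -> count=0 queue=[T6] holders={T5}
Step 3: signal(T5) -> count=0 queue=[] holders={T6}
Step 4: wait(T5) -> count=0 queue=[T5] holders={T6}
Step 5: wait(T1) -> count=0 queue=[T5,T1] holders={T6}
Step 6: signal(T6) -> count=0 queue=[T1] holders={T5}
Step 7: wait(T2) -> count=0 queue=[T1,T2] holders={T5}
Step 8: signal(T5) -> count=0 queue=[T2] holders={T1}
Step 9: wait(T6) -> count=0 queue=[T2,T6] holders={T1}
Step 10: signal(T1) -> count=0 queue=[T6] holders={T2}
Final holders: {T2} -> T1 not in holders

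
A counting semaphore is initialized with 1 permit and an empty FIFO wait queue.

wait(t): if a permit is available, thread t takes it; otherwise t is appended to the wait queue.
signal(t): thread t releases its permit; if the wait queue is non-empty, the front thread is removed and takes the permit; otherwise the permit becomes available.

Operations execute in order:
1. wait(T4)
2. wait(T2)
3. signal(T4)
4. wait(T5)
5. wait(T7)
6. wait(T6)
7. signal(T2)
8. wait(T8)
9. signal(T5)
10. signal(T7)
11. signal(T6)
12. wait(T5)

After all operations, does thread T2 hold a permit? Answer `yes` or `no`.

Answer: no

Derivation:
Step 1: wait(T4) -> count=0 queue=[] holders={T4}
Step 2: wait(T2) -> count=0 queue=[T2] holders={T4}
Step 3: signal(T4) -> count=0 queue=[] holders={T2}
Step 4: wait(T5) -> count=0 queue=[T5] holders={T2}
Step 5: wait(T7) -> count=0 queue=[T5,T7] holders={T2}
Step 6: wait(T6) -> count=0 queue=[T5,T7,T6] holders={T2}
Step 7: signal(T2) -> count=0 queue=[T7,T6] holders={T5}
Step 8: wait(T8) -> count=0 queue=[T7,T6,T8] holders={T5}
Step 9: signal(T5) -> count=0 queue=[T6,T8] holders={T7}
Step 10: signal(T7) -> count=0 queue=[T8] holders={T6}
Step 11: signal(T6) -> count=0 queue=[] holders={T8}
Step 12: wait(T5) -> count=0 queue=[T5] holders={T8}
Final holders: {T8} -> T2 not in holders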